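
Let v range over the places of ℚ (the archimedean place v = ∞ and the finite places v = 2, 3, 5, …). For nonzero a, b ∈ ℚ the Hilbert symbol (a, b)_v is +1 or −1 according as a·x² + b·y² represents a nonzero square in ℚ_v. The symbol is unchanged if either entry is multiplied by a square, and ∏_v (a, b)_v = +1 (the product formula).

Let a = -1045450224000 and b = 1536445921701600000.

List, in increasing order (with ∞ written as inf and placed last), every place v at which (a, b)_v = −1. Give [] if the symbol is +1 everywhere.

[2, 7, 13, 17]

(a, b) ≡ (-1190, 1235) mod (ℚ^×)²; places V = {2, 3, 5, 7, 13, 17, 19, ∞}.
(a,b)_13: α=2, u≡7; β=3, v≡12 (mod 13); (7|13)=-1, (12|13)=+1; sign (−1)^0·-1^3·+1^2 = -1.
(a,b)_2: α=7, β=8; u≡5, v≡3 (mod 8); ε(u)ε(v)=0·1, αω(v)=7·1, βω(u)=8·1; sum ≡ 1  ⇒  -1.
(a,b)_5: α=3, u≡3; β=5, v≡2 (mod 5); (3|5)=-1, (2|5)=-1; sign (−1)^0·-1^5·-1^3 = +1.
(a,b)_19: α=2, u≡9; β=3, v≡10 (mod 19); (9|19)=+1, (10|19)=-1; sign (−1)^0·+1^3·-1^2 = +1.
(a,b)_17: α=1, u≡8; β=2, v≡11 (mod 17); (8|17)=+1, (11|17)=-1; sign (−1)^0·+1^2·-1^1 = -1.
(a,b)_7: α=1, u≡6; β=2, v≡6 (mod 7); (6|7)=-1, (6|7)=-1; sign (−1)^0·-1^2·-1^1 = -1.
(a,b)_3: α=2, u≡1; β=2, v≡2 (mod 3); (1|3)=+1, (2|3)=-1; sign (−1)^0·+1^2·-1^2 = +1.
(a,b)_∞: sgn(-1190)=−, sgn(1235)=+, so +1.
|Ram(-1190, 1235)| = 4, even; anisotropic at {2, 7, 13, 17}.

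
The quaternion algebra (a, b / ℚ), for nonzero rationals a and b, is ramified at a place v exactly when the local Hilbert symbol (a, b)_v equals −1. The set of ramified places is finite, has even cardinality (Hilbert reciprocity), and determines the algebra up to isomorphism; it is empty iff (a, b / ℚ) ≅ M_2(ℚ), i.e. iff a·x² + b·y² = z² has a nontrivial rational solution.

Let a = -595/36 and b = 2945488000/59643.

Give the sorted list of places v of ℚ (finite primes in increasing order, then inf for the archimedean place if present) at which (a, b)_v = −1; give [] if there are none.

(a, b) ≡ (-595, 390) mod (ℚ^×)²; places V = {2, 3, 5, 7, 13, 17, 47, ∞}.
(a,b)_13: α=0, u≡12; β=1, v≡12 (mod 13); (12|13)=+1, (12|13)=+1; sign (−1)^0·+1^1·+1^0 = +1.
(a,b)_47: α=0, u≡37; β=-2, v≡6 (mod 47); (37|47)=+1, (6|47)=+1; sign (−1)^0·+1^-2·+1^0 = +1.
(a,b)_5: α=1, u≡1; β=3, v≡3 (mod 5); (1|5)=+1, (3|5)=-1; sign (−1)^0·+1^3·-1^1 = -1.
(a,b)_2: α=-2, β=7; u≡5, v≡3 (mod 8); ε(u)ε(v)=0·1, αω(v)=-2·1, βω(u)=7·1; sum ≡ 1  ⇒  -1.
(a,b)_7: α=1, u≡6; β=2, v≡6 (mod 7); (6|7)=-1, (6|7)=-1; sign (−1)^0·-1^2·-1^1 = -1.
(a,b)_17: α=1, u≡8; β=2, v≡1 (mod 17); (8|17)=+1, (1|17)=+1; sign (−1)^0·+1^2·+1^1 = +1.
(a,b)_∞: sgn(-595)=−, sgn(390)=+, so +1.
(a,b)_3: α=-2, u≡2; β=-3, v≡1 (mod 3); (2|3)=-1, (1|3)=+1; sign (−1)^0·-1^-3·+1^-2 = -1.
(-595, 390 / ℚ) ramifies at {2, 3, 5, 7}: a division algebra.

[2, 3, 5, 7]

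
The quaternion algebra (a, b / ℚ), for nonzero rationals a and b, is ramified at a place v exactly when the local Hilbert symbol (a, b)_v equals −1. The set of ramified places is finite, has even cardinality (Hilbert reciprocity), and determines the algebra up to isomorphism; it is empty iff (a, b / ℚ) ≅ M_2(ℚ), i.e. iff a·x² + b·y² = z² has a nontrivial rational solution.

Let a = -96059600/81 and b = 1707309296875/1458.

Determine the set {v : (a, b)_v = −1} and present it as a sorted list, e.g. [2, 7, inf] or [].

[7, 29]

Mod squares: a ≡ -29, b ≡ 26390. Check v ∈ {∞, 2, 3, 5, 7, 13, 29}.
v=13: a=13^2·(≡4), b=13^3·(≡8) mod 13; (4|13)=+1, (8|13)=-1; (−1)^{2·3·6}·(+1)^3·(-1)^2 = +1.
v=7: a=7^2·(≡5), b=7^3·(≡1) mod 7; (5|7)=-1, (1|7)=+1; (−1)^{2·3·3}·(-1)^3·(+1)^2 = -1.
v=5: a=5^2·(≡1), b=5^7·(≡3) mod 5; (1|5)=+1, (3|5)=-1; (−1)^{2·7·2}·(+1)^7·(-1)^2 = +1.
v=29: a=29^1·(≡13), b=29^1·(≡21) mod 29; (13|29)=+1, (21|29)=-1; (−1)^{1·1·14}·(+1)^1·(-1)^1 = -1.
v=3: a=3^-4·(≡1), b=3^-6·(≡2) mod 3; (1|3)=+1, (2|3)=-1; (−1)^{-4·-6·1}·(+1)^-6·(-1)^-4 = +1.
v=∞: -29 < 0 and 26390 > 0  ⇒  (a,b)_∞ = +1.
v=2: v_2(a)=4, v_2(b)=-1; units ≡ 3, 3 (mod 8); ε·ε+αω+βω = 1·1+4·1+-1·1 ≡ 0  ⇒  (a,b)_2 = +1.
(-29, 26390 / ℚ) ramifies at {7, 29}: a division algebra.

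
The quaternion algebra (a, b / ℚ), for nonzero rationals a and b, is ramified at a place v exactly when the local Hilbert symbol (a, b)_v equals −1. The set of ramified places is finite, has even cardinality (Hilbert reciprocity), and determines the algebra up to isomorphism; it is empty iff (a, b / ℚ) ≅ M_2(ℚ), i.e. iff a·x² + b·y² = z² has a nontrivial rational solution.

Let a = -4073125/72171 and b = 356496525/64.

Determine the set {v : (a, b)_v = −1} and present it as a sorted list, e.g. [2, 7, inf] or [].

Mod squares: a ≡ -1463, b ≡ 4389. Check v ∈ {∞, 2, 3, 5, 7, 11, 19}.
v=19: a=19^1·(≡15), b=19^3·(≡15) mod 19; (15|19)=-1, (15|19)=-1; (−1)^{1·3·9}·(-1)^3·(-1)^1 = -1.
v=5: a=5^4·(≡3), b=5^2·(≡4) mod 5; (3|5)=-1, (4|5)=+1; (−1)^{4·2·2}·(-1)^2·(+1)^4 = +1.
v=2: v_2(a)=0, v_2(b)=-6; units ≡ 1, 5 (mod 8); ε·ε+αω+βω = 0·0+0·1+-6·0 ≡ 0  ⇒  (a,b)_2 = +1.
v=7: a=7^3·(≡4), b=7^1·(≡2) mod 7; (4|7)=+1, (2|7)=+1; (−1)^{3·1·3}·(+1)^1·(+1)^3 = -1.
v=11: a=11^-1·(≡2), b=11^1·(≡4) mod 11; (2|11)=-1, (4|11)=+1; (−1)^{-1·1·5}·(-1)^1·(+1)^-1 = +1.
v=3: a=3^-8·(≡1), b=3^3·(≡2) mod 3; (1|3)=+1, (2|3)=-1; (−1)^{-8·3·1}·(+1)^3·(-1)^-8 = +1.
v=∞: -1463 < 0 and 4389 > 0  ⇒  (a,b)_∞ = +1.
(-1463, 4389 / ℚ) ramifies at {7, 19}: a division algebra.

[7, 19]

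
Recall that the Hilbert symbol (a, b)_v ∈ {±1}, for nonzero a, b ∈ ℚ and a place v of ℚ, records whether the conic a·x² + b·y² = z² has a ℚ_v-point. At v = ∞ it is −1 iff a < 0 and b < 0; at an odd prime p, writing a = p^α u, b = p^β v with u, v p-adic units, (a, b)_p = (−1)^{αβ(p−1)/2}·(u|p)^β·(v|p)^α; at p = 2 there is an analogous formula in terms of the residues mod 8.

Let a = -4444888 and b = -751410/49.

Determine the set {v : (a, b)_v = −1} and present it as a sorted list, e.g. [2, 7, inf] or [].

[2, 3, 5, 17, 23, inf]

(a, b) ≡ (-22678, -690) mod (ℚ^×)²; places V = {2, 3, 5, 7, 11, 17, 23, 29, ∞}.
(a,b)_3: α=0, u≡2; β=3, v≡1 (mod 3); (2|3)=-1, (1|3)=+1; sign (−1)^0·-1^3·+1^0 = -1.
(a,b)_7: α=2, u≡1; β=-2, v≡5 (mod 7); (1|7)=+1, (5|7)=-1; sign (−1)^0·+1^-2·-1^2 = +1.
(a,b)_2: α=3, β=1; u≡5, v≡7 (mod 8); ε(u)ε(v)=0·1, αω(v)=3·0, βω(u)=1·1; sum ≡ 1  ⇒  -1.
(a,b)_17: α=1, u≡13; β=0, v≡5 (mod 17); (13|17)=+1, (5|17)=-1; sign (−1)^0·+1^0·-1^1 = -1.
(a,b)_11: α=0, u≡3; β=2, v≡1 (mod 11); (3|11)=+1, (1|11)=+1; sign (−1)^0·+1^2·+1^0 = +1.
(a,b)_∞: sgn(-22678)=−, sgn(-690)=−, so -1.
(a,b)_23: α=1, u≡13; β=1, v≡12 (mod 23); (13|23)=+1, (12|23)=+1; sign (−1)^1·+1^1·+1^1 = -1.
(a,b)_5: α=0, u≡2; β=1, v≡2 (mod 5); (2|5)=-1, (2|5)=-1; sign (−1)^0·-1^1·-1^0 = -1.
(a,b)_29: α=1, u≡22; β=0, v≡28 (mod 29); (22|29)=+1, (28|29)=+1; sign (−1)^0·+1^0·+1^1 = +1.
(-22678, -690 / ℚ) ramifies at {2, 3, 5, 17, 23, ∞}: a division algebra.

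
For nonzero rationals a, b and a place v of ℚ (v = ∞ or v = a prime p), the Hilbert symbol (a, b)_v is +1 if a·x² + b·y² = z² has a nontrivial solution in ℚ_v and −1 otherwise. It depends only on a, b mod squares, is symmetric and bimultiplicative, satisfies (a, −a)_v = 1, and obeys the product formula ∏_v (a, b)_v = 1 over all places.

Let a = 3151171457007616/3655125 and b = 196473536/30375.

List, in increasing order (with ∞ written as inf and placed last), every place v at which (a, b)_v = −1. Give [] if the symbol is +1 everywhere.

[3, 5, 43, 47]

Mod squares: a ≡ 5, b ≡ 939765. Check v ∈ {∞, 2, 3, 5, 7, 19, 31, 43, 47}.
v=2: v_2(a)=14, v_2(b)=6; units ≡ 5, 5 (mod 8); ε·ε+αω+βω = 0·0+14·1+6·1 ≡ 0  ⇒  (a,b)_2 = +1.
v=5: a=5^-3·(≡1), b=5^-3·(≡2) mod 5; (1|5)=+1, (2|5)=-1; (−1)^{-3·-3·2}·(+1)^-3·(-1)^-3 = -1.
v=7: a=7^2·(≡5), b=7^2·(≡4) mod 7; (5|7)=-1, (4|7)=+1; (−1)^{2·2·3}·(-1)^2·(+1)^2 = +1.
v=43: a=43^2·(≡27), b=43^1·(≡11) mod 43; (27|43)=-1, (11|43)=+1; (−1)^{2·1·21}·(-1)^1·(+1)^2 = -1.
v=47: a=47^2·(≡20), b=47^1·(≡30) mod 47; (20|47)=-1, (30|47)=-1; (−1)^{2·1·23}·(-1)^1·(-1)^2 = -1.
v=∞: 5 > 0 and 939765 > 0  ⇒  (a,b)_∞ = +1.
v=31: a=31^2·(≡25), b=31^1·(≡25) mod 31; (25|31)=+1, (25|31)=+1; (−1)^{2·1·15}·(+1)^1·(+1)^2 = +1.
v=3: a=3^-4·(≡2), b=3^-5·(≡1) mod 3; (2|3)=-1, (1|3)=+1; (−1)^{-4·-5·1}·(-1)^-5·(+1)^-4 = -1.
v=19: a=19^-2·(≡16), b=19^0·(≡5) mod 19; (16|19)=+1, (5|19)=+1; (−1)^{-2·0·9}·(+1)^0·(+1)^-2 = +1.
|Ram(5, 939765)| = 4, even; anisotropic at {3, 5, 43, 47}.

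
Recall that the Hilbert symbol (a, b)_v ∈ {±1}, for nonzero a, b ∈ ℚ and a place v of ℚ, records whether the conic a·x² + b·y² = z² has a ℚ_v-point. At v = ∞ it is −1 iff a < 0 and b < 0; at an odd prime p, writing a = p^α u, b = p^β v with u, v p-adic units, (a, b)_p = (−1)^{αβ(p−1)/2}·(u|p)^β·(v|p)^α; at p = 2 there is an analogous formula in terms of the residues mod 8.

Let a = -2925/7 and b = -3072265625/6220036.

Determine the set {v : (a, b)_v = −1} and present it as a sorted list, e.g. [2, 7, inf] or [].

(a, b) ≡ (-91, -65) mod (ℚ^×)²; places V = {2, 3, 5, 7, 11, 13, 29, 43, ∞}.
(a,b)_3: α=2, u≡2; β=0, v≡1 (mod 3); (2|3)=-1, (1|3)=+1; sign (−1)^0·-1^0·+1^2 = +1.
(a,b)_5: α=2, u≡4; β=9, v≡2 (mod 5); (4|5)=+1, (2|5)=-1; sign (−1)^0·+1^9·-1^2 = +1.
(a,b)_∞: sgn(-91)=−, sgn(-65)=−, so -1.
(a,b)_11: α=0, u≡8; β=2, v≡9 (mod 11); (8|11)=-1, (9|11)=+1; sign (−1)^0·-1^2·+1^0 = +1.
(a,b)_7: α=-1, u≡1; β=0, v≡3 (mod 7); (1|7)=+1, (3|7)=-1; sign (−1)^0·+1^0·-1^-1 = -1.
(a,b)_2: α=0, β=-2; u≡5, v≡7 (mod 8); ε(u)ε(v)=0·1, αω(v)=0·0, βω(u)=-2·1; sum ≡ 0  ⇒  +1.
(a,b)_13: α=1, u≡5; β=1, v≡8 (mod 13); (5|13)=-1, (8|13)=-1; sign (−1)^0·-1^1·-1^1 = +1.
(a,b)_29: α=0, u≡13; β=-2, v≡1 (mod 29); (13|29)=+1, (1|29)=+1; sign (−1)^0·+1^-2·+1^0 = +1.
(a,b)_43: α=0, u≡6; β=-2, v≡31 (mod 43); (6|43)=+1, (31|43)=+1; sign (−1)^0·+1^-2·+1^0 = +1.
|Ram(-91, -65)| = 2, even; anisotropic at {7, ∞}.

[7, inf]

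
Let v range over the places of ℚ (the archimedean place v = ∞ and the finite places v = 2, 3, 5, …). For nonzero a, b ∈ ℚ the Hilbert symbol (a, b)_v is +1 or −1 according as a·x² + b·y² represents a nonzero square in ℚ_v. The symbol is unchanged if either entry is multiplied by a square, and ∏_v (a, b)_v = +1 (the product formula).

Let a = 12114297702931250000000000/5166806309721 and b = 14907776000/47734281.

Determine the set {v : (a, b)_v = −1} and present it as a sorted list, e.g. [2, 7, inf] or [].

[13, 41]

Mod squares: a ≡ 24149, b ≡ 2015. Check v ∈ {∞, 2, 3, 5, 7, 13, 17, 19, 31, 41, 47}.
v=∞: 24149 > 0 and 2015 > 0  ⇒  (a,b)_∞ = +1.
v=2: v_2(a)=10, v_2(b)=10; units ≡ 5, 7 (mod 8); ε·ε+αω+βω = 0·1+10·0+10·1 ≡ 0  ⇒  (a,b)_2 = +1.
v=17: a=17^4·(≡9), b=17^2·(≡9) mod 17; (9|17)=+1, (9|17)=+1; (−1)^{4·2·8}·(+1)^2·(+1)^4 = +1.
v=41: a=41^1·(≡27), b=41^0·(≡30) mod 41; (27|41)=-1, (30|41)=-1; (−1)^{1·0·20}·(-1)^0·(-1)^1 = -1.
v=19: a=19^1·(≡16), b=19^0·(≡6) mod 19; (16|19)=+1, (6|19)=+1; (−1)^{1·0·9}·(+1)^0·(+1)^1 = +1.
v=3: a=3^-2·(≡2), b=3^-2·(≡2) mod 3; (2|3)=-1, (2|3)=-1; (−1)^{-2·-2·1}·(-1)^-2·(-1)^-2 = +1.
v=31: a=31^3·(≡8), b=31^1·(≡12) mod 31; (8|31)=+1, (12|31)=-1; (−1)^{3·1·15}·(+1)^1·(-1)^3 = +1.
v=13: a=13^0·(≡11), b=13^1·(≡3) mod 13; (11|13)=-1, (3|13)=+1; (−1)^{0·1·6}·(-1)^1·(+1)^0 = -1.
v=47: a=47^-4·(≡31), b=47^-2·(≡41) mod 47; (31|47)=-1, (41|47)=-1; (−1)^{-4·-2·23}·(-1)^-2·(-1)^-4 = +1.
v=5: a=5^14·(≡1), b=5^3·(≡3) mod 5; (1|5)=+1, (3|5)=-1; (−1)^{14·3·2}·(+1)^3·(-1)^14 = +1.
v=7: a=7^-6·(≡5), b=7^-4·(≡5) mod 7; (5|7)=-1, (5|7)=-1; (−1)^{-6·-4·3}·(-1)^-4·(-1)^-6 = +1.
Ram(24149, 2015) = {13, 41}; no ℚ_13-point on the conic.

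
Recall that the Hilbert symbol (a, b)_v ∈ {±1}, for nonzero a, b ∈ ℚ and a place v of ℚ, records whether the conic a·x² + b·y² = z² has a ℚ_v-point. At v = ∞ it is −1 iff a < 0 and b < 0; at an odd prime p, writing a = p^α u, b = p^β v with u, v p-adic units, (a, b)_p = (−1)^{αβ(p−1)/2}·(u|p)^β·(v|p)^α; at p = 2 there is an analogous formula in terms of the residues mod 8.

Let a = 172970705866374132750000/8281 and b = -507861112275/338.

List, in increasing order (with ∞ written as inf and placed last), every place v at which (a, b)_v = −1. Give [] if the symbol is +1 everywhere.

(a, b) ≡ (11, -460598) mod (ℚ^×)²; places V = {2, 3, 5, 7, 11, 13, 17, 19, 23, 31, ∞}.
(a,b)_3: α=4, u≡2; β=6, v≡1 (mod 3); (2|3)=-1, (1|3)=+1; sign (−1)^0·-1^6·+1^4 = +1.
(a,b)_23: α=2, u≡10; β=1, v≡19 (mod 23); (10|23)=-1, (19|23)=-1; sign (−1)^0·-1^1·-1^2 = -1.
(a,b)_17: α=2, u≡7; β=1, v≡15 (mod 17); (7|17)=-1, (15|17)=+1; sign (−1)^0·-1^1·+1^2 = -1.
(a,b)_∞: sgn(11)=+, sgn(-460598)=−, so +1.
(a,b)_19: α=2, u≡17; β=1, v≡12 (mod 19); (17|19)=+1, (12|19)=-1; sign (−1)^0·+1^1·-1^2 = +1.
(a,b)_11: α=5, u≡1; β=2, v≡9 (mod 11); (1|11)=+1, (9|11)=+1; sign (−1)^0·+1^2·+1^5 = +1.
(a,b)_2: α=4, β=-1; u≡3, v≡5 (mod 8); ε(u)ε(v)=1·0, αω(v)=4·1, βω(u)=-1·1; sum ≡ 1  ⇒  -1.
(a,b)_31: α=2, u≡27; β=1, v≡29 (mod 31); (27|31)=-1, (29|31)=-1; sign (−1)^0·-1^1·-1^2 = -1.
(a,b)_5: α=6, u≡1; β=2, v≡3 (mod 5); (1|5)=+1, (3|5)=-1; sign (−1)^0·+1^2·-1^6 = +1.
(a,b)_7: α=-2, u≡2; β=0, v≡4 (mod 7); (2|7)=+1, (4|7)=+1; sign (−1)^0·+1^0·+1^-2 = +1.
(a,b)_13: α=-2, u≡11; β=-2, v≡8 (mod 13); (11|13)=-1, (8|13)=-1; sign (−1)^0·-1^-2·-1^-2 = +1.
(11, -460598 / ℚ) ramifies at {2, 17, 23, 31}: a division algebra.

[2, 17, 23, 31]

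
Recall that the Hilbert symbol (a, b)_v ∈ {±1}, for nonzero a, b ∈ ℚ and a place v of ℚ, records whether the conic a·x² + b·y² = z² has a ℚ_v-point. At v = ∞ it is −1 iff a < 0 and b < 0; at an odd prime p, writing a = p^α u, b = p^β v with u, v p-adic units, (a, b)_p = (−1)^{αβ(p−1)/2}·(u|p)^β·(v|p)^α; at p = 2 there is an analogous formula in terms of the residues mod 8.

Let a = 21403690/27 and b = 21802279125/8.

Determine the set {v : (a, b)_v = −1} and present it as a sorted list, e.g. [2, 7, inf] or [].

[2, 11]

(a, b) ≡ (30, 330) mod (ℚ^×)²; places V = {2, 3, 5, 7, 11, 19, ∞}.
(a,b)_7: α=2, u≡4; β=0, v≡4 (mod 7); (4|7)=+1, (4|7)=+1; sign (−1)^0·+1^0·+1^2 = +1.
(a,b)_11: α=2, u≡2; β=5, v≡8 (mod 11); (2|11)=-1, (8|11)=-1; sign (−1)^0·-1^5·-1^2 = -1.
(a,b)_2: α=1, β=-3; u≡7, v≡5 (mod 8); ε(u)ε(v)=1·0, αω(v)=1·1, βω(u)=-3·0; sum ≡ 1  ⇒  -1.
(a,b)_19: α=2, u≡6; β=2, v≡17 (mod 19); (6|19)=+1, (17|19)=+1; sign (−1)^0·+1^2·+1^2 = +1.
(a,b)_5: α=1, u≡4; β=3, v≡1 (mod 5); (4|5)=+1, (1|5)=+1; sign (−1)^0·+1^3·+1^1 = +1.
(a,b)_∞: sgn(30)=+, sgn(330)=+, so +1.
(a,b)_3: α=-3, u≡1; β=1, v≡2 (mod 3); (1|3)=+1, (2|3)=-1; sign (−1)^1·+1^1·-1^-3 = +1.
Ram(30, 330) = {2, 11}; no ℚ_2-point on the conic.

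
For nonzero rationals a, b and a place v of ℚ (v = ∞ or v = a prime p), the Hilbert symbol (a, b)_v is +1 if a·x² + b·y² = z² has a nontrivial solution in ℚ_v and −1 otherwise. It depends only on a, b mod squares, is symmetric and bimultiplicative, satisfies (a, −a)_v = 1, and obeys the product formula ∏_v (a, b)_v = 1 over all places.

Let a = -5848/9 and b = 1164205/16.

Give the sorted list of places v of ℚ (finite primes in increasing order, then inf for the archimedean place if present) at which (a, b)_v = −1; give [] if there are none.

(a, b) ≡ (-1462, 1164205) mod (ℚ^×)²; places V = {2, 3, 5, 7, 17, 29, 31, 37, 43, ∞}.
(a,b)_31: α=0, u≡15; β=1, v≡28 (mod 31); (15|31)=-1, (28|31)=+1; sign (−1)^0·-1^1·+1^0 = -1.
(a,b)_37: α=0, u≡8; β=1, v≡31 (mod 37); (8|37)=-1, (31|37)=-1; sign (−1)^0·-1^1·-1^0 = -1.
(a,b)_5: α=0, u≡3; β=1, v≡1 (mod 5); (3|5)=-1, (1|5)=+1; sign (−1)^0·-1^1·+1^0 = -1.
(a,b)_2: α=3, β=-4; u≡5, v≡5 (mod 8); ε(u)ε(v)=0·0, αω(v)=3·1, βω(u)=-4·1; sum ≡ 1  ⇒  -1.
(a,b)_29: α=0, u≡14; β=1, v≡6 (mod 29); (14|29)=-1, (6|29)=+1; sign (−1)^0·-1^1·+1^0 = -1.
(a,b)_17: α=1, u≡9; β=0, v≡6 (mod 17); (9|17)=+1, (6|17)=-1; sign (−1)^0·+1^0·-1^1 = -1.
(a,b)_∞: sgn(-1462)=−, sgn(1164205)=+, so +1.
(a,b)_7: α=0, u≡2; β=1, v≡1 (mod 7); (2|7)=+1, (1|7)=+1; sign (−1)^0·+1^1·+1^0 = +1.
(a,b)_3: α=-2, u≡2; β=0, v≡1 (mod 3); (2|3)=-1, (1|3)=+1; sign (−1)^0·-1^0·+1^-2 = +1.
(a,b)_43: α=1, u≡4; β=0, v≡31 (mod 43); (4|43)=+1, (31|43)=+1; sign (−1)^0·+1^0·+1^1 = +1.
Ram(-1462, 1164205) = {2, 5, 17, 29, 31, 37}; no ℚ_2-point on the conic.

[2, 5, 17, 29, 31, 37]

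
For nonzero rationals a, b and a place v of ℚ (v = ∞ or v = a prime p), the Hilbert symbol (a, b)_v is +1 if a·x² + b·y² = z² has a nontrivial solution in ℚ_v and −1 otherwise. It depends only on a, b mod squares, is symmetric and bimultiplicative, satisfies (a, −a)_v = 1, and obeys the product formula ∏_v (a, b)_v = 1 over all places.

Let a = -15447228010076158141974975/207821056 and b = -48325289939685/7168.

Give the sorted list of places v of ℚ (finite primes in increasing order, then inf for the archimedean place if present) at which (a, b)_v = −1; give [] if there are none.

Mod squares: a ≡ -551, b ≡ -1023155. Check v ∈ {∞, 2, 3, 5, 7, 11, 17, 19, 23, 29, 31, 41, 53}.
v=19: a=19^3·(≡1), b=19^2·(≡12) mod 19; (1|19)=+1, (12|19)=-1; (−1)^{3·2·9}·(+1)^2·(-1)^3 = -1.
v=5: a=5^2·(≡1), b=5^1·(≡1) mod 5; (1|5)=+1, (1|5)=+1; (−1)^{2·1·2}·(+1)^1·(+1)^2 = +1.
v=41: a=41^2·(≡39), b=41^1·(≡38) mod 41; (39|41)=+1, (38|41)=-1; (−1)^{2·1·20}·(+1)^1·(-1)^2 = +1.
v=17: a=17^-2·(≡11), b=17^0·(≡6) mod 17; (11|17)=-1, (6|17)=-1; (−1)^{-2·0·8}·(-1)^0·(-1)^-2 = +1.
v=29: a=29^3·(≡18), b=29^2·(≡24) mod 29; (18|29)=-1, (24|29)=+1; (−1)^{3·2·14}·(-1)^2·(+1)^3 = +1.
v=2: v_2(a)=-8, v_2(b)=-10; units ≡ 1, 5 (mod 8); ε·ε+αω+βω = 0·0+-8·1+-10·0 ≡ 0  ⇒  (a,b)_2 = +1.
v=11: a=11^2·(≡10), b=11^2·(≡7) mod 11; (10|11)=-1, (7|11)=-1; (−1)^{2·2·5}·(-1)^2·(-1)^2 = +1.
v=53: a=53^-2·(≡39), b=53^0·(≡7) mod 53; (39|53)=-1, (7|53)=+1; (−1)^{-2·0·26}·(-1)^0·(+1)^-2 = +1.
v=31: a=31^2·(≡10), b=31^1·(≡9) mod 31; (10|31)=+1, (9|31)=+1; (−1)^{2·1·15}·(+1)^1·(+1)^2 = +1.
v=3: a=3^6·(≡1), b=3^2·(≡1) mod 3; (1|3)=+1, (1|3)=+1; (−1)^{6·2·1}·(+1)^2·(+1)^6 = +1.
v=23: a=23^2·(≡18), b=23^1·(≡7) mod 23; (18|23)=+1, (7|23)=-1; (−1)^{2·1·11}·(+1)^1·(-1)^2 = +1.
v=∞: -551 < 0 and -1023155 < 0  ⇒  (a,b)_∞ = -1.
v=7: a=7^2·(≡4), b=7^-1·(≡2) mod 7; (4|7)=+1, (2|7)=+1; (−1)^{2·-1·3}·(+1)^-1·(+1)^2 = +1.
(-551, -1023155 / ℚ) ramifies at {19, ∞}: a division algebra.

[19, inf]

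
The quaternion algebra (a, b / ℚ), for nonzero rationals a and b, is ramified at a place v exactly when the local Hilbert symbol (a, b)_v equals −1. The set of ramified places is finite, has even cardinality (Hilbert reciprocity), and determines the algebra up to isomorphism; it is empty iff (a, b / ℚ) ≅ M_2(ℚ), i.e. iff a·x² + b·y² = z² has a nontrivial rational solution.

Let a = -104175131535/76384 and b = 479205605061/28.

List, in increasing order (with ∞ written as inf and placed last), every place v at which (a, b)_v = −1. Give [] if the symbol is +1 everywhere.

[5, 23, 29, 31]

(a, b) ≡ (-15921290, 203) mod (ℚ^×)²; places V = {2, 3, 5, 7, 11, 23, 29, 31, ∞}.
(a,b)_∞: sgn(-15921290)=−, sgn(203)=+, so +1.
(a,b)_2: α=-5, β=-2; u≡3, v≡3 (mod 8); ε(u)ε(v)=1·1, αω(v)=-5·1, βω(u)=-2·1; sum ≡ 0  ⇒  +1.
(a,b)_3: α=10, u≡1; β=10, v≡2 (mod 3); (1|3)=+1, (2|3)=-1; sign (−1)^0·+1^10·-1^10 = +1.
(a,b)_5: α=1, u≡2; β=0, v≡2 (mod 5); (2|5)=-1, (2|5)=-1; sign (−1)^0·-1^0·-1^1 = -1.
(a,b)_31: α=-1, u≡2; β=0, v≡15 (mod 31); (2|31)=+1, (15|31)=-1; sign (−1)^0·+1^0·-1^-1 = -1.
(a,b)_11: α=-1, u≡3; β=0, v≡3 (mod 11); (3|11)=+1, (3|11)=+1; sign (−1)^0·+1^0·+1^-1 = +1.
(a,b)_23: α=3, u≡13; β=4, v≡5 (mod 23); (13|23)=+1, (5|23)=-1; sign (−1)^0·+1^4·-1^3 = -1.
(a,b)_7: α=-1, u≡6; β=-1, v≡2 (mod 7); (6|7)=-1, (2|7)=+1; sign (−1)^1·-1^-1·+1^-1 = +1.
(a,b)_29: α=1, u≡26; β=1, v≡16 (mod 29); (26|29)=-1, (16|29)=+1; sign (−1)^0·-1^1·+1^1 = -1.
(-15921290, 203 / ℚ) ramifies at {5, 23, 29, 31}: a division algebra.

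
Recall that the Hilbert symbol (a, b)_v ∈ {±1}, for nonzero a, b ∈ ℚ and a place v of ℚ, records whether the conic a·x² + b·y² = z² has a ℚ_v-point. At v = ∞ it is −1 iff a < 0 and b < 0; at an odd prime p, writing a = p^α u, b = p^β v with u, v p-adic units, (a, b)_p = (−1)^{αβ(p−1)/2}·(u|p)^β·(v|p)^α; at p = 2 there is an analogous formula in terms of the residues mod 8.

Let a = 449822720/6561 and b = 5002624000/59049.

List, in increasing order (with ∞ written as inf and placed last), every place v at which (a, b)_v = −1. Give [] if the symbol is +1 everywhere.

Mod squares: a ≡ 95, b ≡ 1615. Check v ∈ {∞, 2, 3, 5, 11, 17, 19}.
v=19: a=19^1·(≡1), b=19^1·(≡5) mod 19; (1|19)=+1, (5|19)=+1; (−1)^{1·1·9}·(+1)^1·(+1)^1 = -1.
v=17: a=17^2·(≡6), b=17^1·(≡12) mod 17; (6|17)=-1, (12|17)=-1; (−1)^{2·1·8}·(-1)^1·(-1)^2 = -1.
v=∞: 95 > 0 and 1615 > 0  ⇒  (a,b)_∞ = +1.
v=5: a=5^1·(≡4), b=5^3·(≡3) mod 5; (4|5)=+1, (3|5)=-1; (−1)^{1·3·2}·(+1)^3·(-1)^1 = -1.
v=11: a=11^0·(≡10), b=11^2·(≡5) mod 11; (10|11)=-1, (5|11)=+1; (−1)^{0·2·5}·(-1)^2·(+1)^0 = +1.
v=3: a=3^-8·(≡2), b=3^-10·(≡1) mod 3; (2|3)=-1, (1|3)=+1; (−1)^{-8·-10·1}·(-1)^-10·(+1)^-8 = +1.
v=2: v_2(a)=14, v_2(b)=10; units ≡ 7, 7 (mod 8); ε·ε+αω+βω = 1·1+14·0+10·0 ≡ 1  ⇒  (a,b)_2 = -1.
|Ram(95, 1615)| = 4, even; anisotropic at {2, 5, 17, 19}.

[2, 5, 17, 19]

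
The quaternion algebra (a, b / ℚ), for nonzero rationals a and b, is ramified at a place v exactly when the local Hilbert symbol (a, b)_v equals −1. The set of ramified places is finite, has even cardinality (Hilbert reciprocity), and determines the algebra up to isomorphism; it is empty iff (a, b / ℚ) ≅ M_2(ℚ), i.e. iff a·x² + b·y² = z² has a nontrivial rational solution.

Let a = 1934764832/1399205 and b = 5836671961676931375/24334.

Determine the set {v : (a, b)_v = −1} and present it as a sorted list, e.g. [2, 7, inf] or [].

(a, b) ≡ (17290, 4374370) mod (ℚ^×)²; places V = {2, 3, 5, 7, 11, 13, 17, 19, 23, ∞}.
(a,b)_3: α=0, u≡1; β=4, v≡1 (mod 3); (1|3)=+1, (1|3)=+1; sign (−1)^0·+1^4·+1^0 = +1.
(a,b)_5: α=-1, u≡2; β=3, v≡4 (mod 5); (2|5)=-1, (4|5)=+1; sign (−1)^0·-1^3·+1^-1 = -1.
(a,b)_2: α=5, β=-1; u≡5, v≡1 (mod 8); ε(u)ε(v)=0·0, αω(v)=5·0, βω(u)=-1·1; sum ≡ 1  ⇒  -1.
(a,b)_13: α=1, u≡4; β=1, v≡7 (mod 13); (4|13)=+1, (7|13)=-1; sign (−1)^0·+1^1·-1^1 = -1.
(a,b)_∞: sgn(17290)=+, sgn(4374370)=+, so +1.
(a,b)_17: α=2, u≡1; β=2, v≡9 (mod 17); (1|17)=+1, (9|17)=+1; sign (−1)^0·+1^2·+1^2 = +1.
(a,b)_19: α=1, u≡1; β=3, v≡16 (mod 19); (1|19)=+1, (16|19)=+1; sign (−1)^1·+1^3·+1^1 = -1.
(a,b)_7: α=1, u≡6; β=5, v≡3 (mod 7); (6|7)=-1, (3|7)=-1; sign (−1)^1·-1^5·-1^1 = -1.
(a,b)_23: α=-4, u≡5; β=-3, v≡6 (mod 23); (5|23)=-1, (6|23)=+1; sign (−1)^0·-1^-3·+1^-4 = -1.
(a,b)_11: α=2, u≡1; β=3, v≡9 (mod 11); (1|11)=+1, (9|11)=+1; sign (−1)^0·+1^3·+1^2 = +1.
Ram(17290, 4374370) = {2, 5, 7, 13, 19, 23}; no ℚ_2-point on the conic.

[2, 5, 7, 13, 19, 23]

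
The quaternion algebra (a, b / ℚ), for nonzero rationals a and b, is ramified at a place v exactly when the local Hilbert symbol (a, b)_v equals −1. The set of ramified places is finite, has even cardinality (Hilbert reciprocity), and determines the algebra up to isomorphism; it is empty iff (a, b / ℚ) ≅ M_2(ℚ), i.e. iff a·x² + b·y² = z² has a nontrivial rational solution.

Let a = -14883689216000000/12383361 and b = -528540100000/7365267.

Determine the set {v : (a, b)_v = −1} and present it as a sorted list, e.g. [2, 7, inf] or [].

[2, 7, 11, 13, 17, inf]

(a, b) ≡ (-11, -15470) mod (ℚ^×)²; places V = {2, 3, 5, 7, 11, 13, 17, 19, 23, ∞}.
(a,b)_∞: sgn(-11)=−, sgn(-15470)=−, so -1.
(a,b)_5: α=6, u≡1; β=5, v≡4 (mod 5); (1|5)=+1, (4|5)=+1; sign (−1)^0·+1^5·+1^6 = +1.
(a,b)_17: α=-2, u≡11; β=-1, v≡1 (mod 17); (11|17)=-1, (1|17)=+1; sign (−1)^0·-1^-1·+1^-2 = -1.
(a,b)_13: α=0, u≡11; β=-1, v≡6 (mod 13); (11|13)=-1, (6|13)=-1; sign (−1)^0·-1^-1·-1^0 = -1.
(a,b)_11: α=5, u≡6; β=4, v≡8 (mod 11); (6|11)=-1, (8|11)=-1; sign (−1)^0·-1^4·-1^5 = -1.
(a,b)_19: α=2, u≡3; β=2, v≡2 (mod 19); (3|19)=-1, (2|19)=-1; sign (−1)^0·-1^2·-1^2 = +1.
(a,b)_7: α=0, u≡6; β=-1, v≡1 (mod 7); (6|7)=-1, (1|7)=+1; sign (−1)^0·-1^-1·+1^0 = -1.
(a,b)_3: α=-4, u≡1; β=-2, v≡1 (mod 3); (1|3)=+1, (1|3)=+1; sign (−1)^0·+1^-2·+1^-4 = +1.
(a,b)_23: α=-2, u≡12; β=-2, v≡12 (mod 23); (12|23)=+1, (12|23)=+1; sign (−1)^0·+1^-2·+1^-2 = +1.
(a,b)_2: α=14, β=5; u≡5, v≡1 (mod 8); ε(u)ε(v)=0·0, αω(v)=14·0, βω(u)=5·1; sum ≡ 1  ⇒  -1.
(-11, -15470 / ℚ) ramifies at {2, 7, 11, 13, 17, ∞}: a division algebra.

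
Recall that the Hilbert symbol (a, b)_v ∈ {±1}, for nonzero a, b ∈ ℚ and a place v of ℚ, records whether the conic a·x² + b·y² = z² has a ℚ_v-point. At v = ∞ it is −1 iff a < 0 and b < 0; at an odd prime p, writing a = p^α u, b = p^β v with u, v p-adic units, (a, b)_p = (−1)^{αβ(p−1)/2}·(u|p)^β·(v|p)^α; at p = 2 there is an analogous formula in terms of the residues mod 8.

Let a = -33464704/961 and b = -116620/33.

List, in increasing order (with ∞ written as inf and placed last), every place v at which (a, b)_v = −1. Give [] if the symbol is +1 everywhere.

[2, 3, 11, 13, 17, inf]

(a, b) ≡ (-3094, -19635) mod (ℚ^×)²; places V = {2, 3, 5, 7, 11, 13, 17, 31, ∞}.
(a,b)_7: α=1, u≡3; β=3, v≡2 (mod 7); (3|7)=-1, (2|7)=+1; sign (−1)^1·-1^3·+1^1 = +1.
(a,b)_31: α=-2, u≡13; β=0, v≡1 (mod 31); (13|31)=-1, (1|31)=+1; sign (−1)^0·-1^0·+1^-2 = +1.
(a,b)_2: α=7, β=2; u≡5, v≡5 (mod 8); ε(u)ε(v)=0·0, αω(v)=7·1, βω(u)=2·1; sum ≡ 1  ⇒  -1.
(a,b)_13: α=3, u≡9; β=0, v≡6 (mod 13); (9|13)=+1, (6|13)=-1; sign (−1)^0·+1^0·-1^3 = -1.
(a,b)_3: α=0, u≡2; β=-1, v≡1 (mod 3); (2|3)=-1, (1|3)=+1; sign (−1)^0·-1^-1·+1^0 = -1.
(a,b)_11: α=0, u≡6; β=-1, v≡8 (mod 11); (6|11)=-1, (8|11)=-1; sign (−1)^0·-1^-1·-1^0 = -1.
(a,b)_5: α=0, u≡1; β=1, v≡2 (mod 5); (1|5)=+1, (2|5)=-1; sign (−1)^0·+1^1·-1^0 = +1.
(a,b)_17: α=1, u≡6; β=1, v≡9 (mod 17); (6|17)=-1, (9|17)=+1; sign (−1)^0·-1^1·+1^1 = -1.
(a,b)_∞: sgn(-3094)=−, sgn(-19635)=−, so -1.
Ram(-3094, -19635) = {2, 3, 11, 13, 17, ∞}; no ℚ_2-point on the conic.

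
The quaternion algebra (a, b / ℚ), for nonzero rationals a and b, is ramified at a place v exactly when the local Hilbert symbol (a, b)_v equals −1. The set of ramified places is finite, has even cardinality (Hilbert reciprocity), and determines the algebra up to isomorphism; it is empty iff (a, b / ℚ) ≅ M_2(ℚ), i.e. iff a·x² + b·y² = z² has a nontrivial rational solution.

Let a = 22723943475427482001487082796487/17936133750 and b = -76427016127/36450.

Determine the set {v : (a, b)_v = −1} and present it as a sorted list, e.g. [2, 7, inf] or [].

[2, 19]

Mod squares: a ≡ 3162, b ≡ -220286. Check v ∈ {∞, 2, 3, 5, 7, 11, 13, 17, 19, 31}.
v=2: v_2(a)=-1, v_2(b)=-1; units ≡ 5, 1 (mod 8); ε·ε+αω+βω = 0·0+-1·0+-1·1 ≡ 1  ⇒  (a,b)_2 = -1.
v=13: a=13^2·(≡9), b=13^0·(≡10) mod 13; (9|13)=+1, (10|13)=+1; (−1)^{2·0·6}·(+1)^0·(+1)^2 = +1.
v=5: a=5^-4·(≡3), b=5^-2·(≡1) mod 5; (3|5)=-1, (1|5)=+1; (−1)^{-4·-2·2}·(-1)^-2·(+1)^-4 = +1.
v=17: a=17^7·(≡2), b=17^3·(≡13) mod 17; (2|17)=+1, (13|17)=+1; (−1)^{7·3·8}·(+1)^3·(+1)^7 = +1.
v=∞: 3162 > 0 and -220286 < 0  ⇒  (a,b)_∞ = +1.
v=3: a=3^-15·(≡1), b=3^-6·(≡1) mod 3; (1|3)=+1, (1|3)=+1; (−1)^{-15·-6·1}·(+1)^-6·(+1)^-15 = +1.
v=19: a=19^4·(≡12), b=19^1·(≡12) mod 19; (12|19)=-1, (12|19)=-1; (−1)^{4·1·9}·(-1)^1·(-1)^4 = -1.
v=31: a=31^3·(≡10), b=31^1·(≡30) mod 31; (10|31)=+1, (30|31)=-1; (−1)^{3·1·15}·(+1)^1·(-1)^3 = +1.
v=11: a=11^4·(≡5), b=11^1·(≡4) mod 11; (5|11)=+1, (4|11)=+1; (−1)^{4·1·5}·(+1)^1·(+1)^4 = +1.
v=7: a=7^8·(≡6), b=7^4·(≡4) mod 7; (6|7)=-1, (4|7)=+1; (−1)^{8·4·3}·(-1)^4·(+1)^8 = +1.
Ram(3162, -220286) = {2, 19}; no ℚ_2-point on the conic.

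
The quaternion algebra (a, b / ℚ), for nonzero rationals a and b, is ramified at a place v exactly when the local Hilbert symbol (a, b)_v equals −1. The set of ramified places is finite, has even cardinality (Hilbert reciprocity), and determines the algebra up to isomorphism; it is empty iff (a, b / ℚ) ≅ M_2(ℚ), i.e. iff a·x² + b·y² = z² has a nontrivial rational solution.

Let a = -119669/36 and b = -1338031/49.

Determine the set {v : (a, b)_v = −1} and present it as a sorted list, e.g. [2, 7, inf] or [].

(a, b) ≡ (-989, -1591) mod (ℚ^×)²; places V = {2, 3, 7, 11, 23, 29, 37, 43, ∞}.
(a,b)_∞: sgn(-989)=−, sgn(-1591)=−, so -1.
(a,b)_7: α=0, u≡3; β=-2, v≡5 (mod 7); (3|7)=-1, (5|7)=-1; sign (−1)^0·-1^-2·-1^0 = +1.
(a,b)_29: α=0, u≡2; β=2, v≡6 (mod 29); (2|29)=-1, (6|29)=+1; sign (−1)^0·-1^2·+1^0 = +1.
(a,b)_43: α=1, u≡29; β=1, v≡24 (mod 43); (29|43)=-1, (24|43)=+1; sign (−1)^1·-1^1·+1^1 = +1.
(a,b)_23: α=1, u≡12; β=0, v≡21 (mod 23); (12|23)=+1, (21|23)=-1; sign (−1)^0·+1^0·-1^1 = -1.
(a,b)_2: α=-2, β=0; u≡3, v≡1 (mod 8); ε(u)ε(v)=1·0, αω(v)=-2·0, βω(u)=0·1; sum ≡ 0  ⇒  +1.
(a,b)_11: α=2, u≡4; β=0, v≡4 (mod 11); (4|11)=+1, (4|11)=+1; sign (−1)^0·+1^0·+1^2 = +1.
(a,b)_3: α=-2, u≡1; β=0, v≡2 (mod 3); (1|3)=+1, (2|3)=-1; sign (−1)^0·+1^0·-1^-2 = +1.
(a,b)_37: α=0, u≡11; β=1, v≡5 (mod 37); (11|37)=+1, (5|37)=-1; sign (−1)^0·+1^1·-1^0 = +1.
Ram(-989, -1591) = {23, ∞}; no ℚ_23-point on the conic.

[23, inf]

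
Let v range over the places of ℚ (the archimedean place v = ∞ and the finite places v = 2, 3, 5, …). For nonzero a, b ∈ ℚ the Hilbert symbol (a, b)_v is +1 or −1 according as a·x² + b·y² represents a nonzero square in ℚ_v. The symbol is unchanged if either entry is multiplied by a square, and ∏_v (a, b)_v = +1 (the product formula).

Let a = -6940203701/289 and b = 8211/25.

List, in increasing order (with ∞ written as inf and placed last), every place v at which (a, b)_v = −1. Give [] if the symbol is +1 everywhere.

Mod squares: a ≡ -19224941, b ≡ 8211. Check v ∈ {∞, 2, 3, 5, 7, 17, 19, 23, 29, 37, 41}.
v=17: a=17^-2·(≡8), b=17^1·(≡3) mod 17; (8|17)=+1, (3|17)=-1; (−1)^{-2·1·8}·(+1)^1·(-1)^-2 = +1.
v=41: a=41^1·(≡18), b=41^0·(≡7) mod 41; (18|41)=+1, (7|41)=-1; (−1)^{1·0·20}·(+1)^0·(-1)^1 = -1.
v=37: a=37^1·(≡8), b=37^0·(≡28) mod 37; (8|37)=-1, (28|37)=+1; (−1)^{1·0·18}·(-1)^0·(+1)^1 = +1.
v=2: v_2(a)=0, v_2(b)=0; units ≡ 3, 3 (mod 8); ε·ε+αω+βω = 1·1+0·1+0·1 ≡ 1  ⇒  (a,b)_2 = -1.
v=3: a=3^0·(≡1), b=3^1·(≡1) mod 3; (1|3)=+1, (1|3)=+1; (−1)^{0·1·1}·(+1)^1·(+1)^0 = +1.
v=29: a=29^1·(≡2), b=29^0·(≡28) mod 29; (2|29)=-1, (28|29)=+1; (−1)^{1·0·14}·(-1)^0·(+1)^1 = +1.
v=∞: -19224941 < 0 and 8211 > 0  ⇒  (a,b)_∞ = +1.
v=5: a=5^0·(≡1), b=5^-2·(≡1) mod 5; (1|5)=+1, (1|5)=+1; (−1)^{0·-2·2}·(+1)^-2·(+1)^0 = +1.
v=19: a=19^3·(≡11), b=19^0·(≡10) mod 19; (11|19)=+1, (10|19)=-1; (−1)^{3·0·9}·(+1)^0·(-1)^3 = -1.
v=23: a=23^1·(≡20), b=23^1·(≡6) mod 23; (20|23)=-1, (6|23)=+1; (−1)^{1·1·11}·(-1)^1·(+1)^1 = +1.
v=7: a=7^0·(≡5), b=7^1·(≡1) mod 7; (5|7)=-1, (1|7)=+1; (−1)^{0·1·3}·(-1)^1·(+1)^0 = -1.
(-19224941, 8211 / ℚ) ramifies at {2, 7, 19, 41}: a division algebra.

[2, 7, 19, 41]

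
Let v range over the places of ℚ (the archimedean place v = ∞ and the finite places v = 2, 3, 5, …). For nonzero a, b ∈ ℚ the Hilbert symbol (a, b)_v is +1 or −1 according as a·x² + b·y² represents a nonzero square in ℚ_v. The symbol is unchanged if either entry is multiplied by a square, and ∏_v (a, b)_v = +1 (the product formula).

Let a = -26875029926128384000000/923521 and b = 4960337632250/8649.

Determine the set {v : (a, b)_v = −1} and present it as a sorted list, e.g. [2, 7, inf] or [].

(a, b) ≡ (-91, 28490) mod (ℚ^×)²; places V = {2, 3, 5, 7, 11, 13, 29, 31, 37, ∞}.
(a,b)_7: α=3, u≡1; β=3, v≡3 (mod 7); (1|7)=+1, (3|7)=-1; sign (−1)^1·+1^3·-1^3 = +1.
(a,b)_∞: sgn(-91)=−, sgn(28490)=+, so +1.
(a,b)_29: α=2, u≡5; β=2, v≡27 (mod 29); (5|29)=+1, (27|29)=-1; sign (−1)^0·+1^2·-1^2 = +1.
(a,b)_5: α=6, u≡4; β=3, v≡2 (mod 5); (4|5)=+1, (2|5)=-1; sign (−1)^0·+1^3·-1^6 = +1.
(a,b)_11: α=2, u≡2; β=1, v≡5 (mod 11); (2|11)=-1, (5|11)=+1; sign (−1)^0·-1^1·+1^2 = -1.
(a,b)_3: α=0, u≡2; β=-2, v≡2 (mod 3); (2|3)=-1, (2|3)=-1; sign (−1)^0·-1^-2·-1^0 = +1.
(a,b)_37: α=2, u≡32; β=1, v≡25 (mod 37); (32|37)=-1, (25|37)=+1; sign (−1)^0·-1^1·+1^2 = -1.
(a,b)_31: α=-4, u≡8; β=-2, v≡10 (mod 31); (8|31)=+1, (10|31)=+1; sign (−1)^0·+1^-2·+1^-4 = +1.
(a,b)_2: α=14, β=1; u≡5, v≡5 (mod 8); ε(u)ε(v)=0·0, αω(v)=14·1, βω(u)=1·1; sum ≡ 1  ⇒  -1.
(a,b)_13: α=3, u≡7; β=2, v≡5 (mod 13); (7|13)=-1, (5|13)=-1; sign (−1)^0·-1^2·-1^3 = -1.
(-91, 28490 / ℚ) ramifies at {2, 11, 13, 37}: a division algebra.

[2, 11, 13, 37]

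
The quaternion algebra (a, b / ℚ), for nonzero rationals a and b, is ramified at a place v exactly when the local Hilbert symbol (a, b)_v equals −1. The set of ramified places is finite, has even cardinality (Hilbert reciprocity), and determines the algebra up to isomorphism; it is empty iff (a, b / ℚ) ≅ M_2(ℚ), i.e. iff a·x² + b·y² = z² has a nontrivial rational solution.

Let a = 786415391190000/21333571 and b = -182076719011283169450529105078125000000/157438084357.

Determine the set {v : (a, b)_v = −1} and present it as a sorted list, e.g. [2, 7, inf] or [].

(a, b) ≡ (196581, -104377) mod (ℚ^×)²; places V = {2, 3, 5, 7, 11, 13, 23, 29, 31, 37, 41, 43, ∞}.
(a,b)_7: α=-3, u≡6; β=3, v≡5 (mod 7); (6|7)=-1, (5|7)=-1; sign (−1)^1·-1^3·-1^-3 = -1.
(a,b)_43: α=0, u≡33; β=-2, v≡19 (mod 43); (33|43)=-1, (19|43)=-1; sign (−1)^0·-1^-2·-1^0 = +1.
(a,b)_29: α=2, u≡27; β=0, v≡23 (mod 29); (27|29)=-1, (23|29)=+1; sign (−1)^0·-1^0·+1^2 = +1.
(a,b)_23: α=1, u≡17; β=4, v≡19 (mod 23); (17|23)=-1, (19|23)=-1; sign (−1)^0·-1^4·-1^1 = -1.
(a,b)_11: α=1, u≡8; β=2, v≡7 (mod 11); (8|11)=-1, (7|11)=-1; sign (−1)^0·-1^2·-1^1 = -1.
(a,b)_31: α=0, u≡28; β=1, v≡13 (mod 31); (28|31)=+1, (13|31)=-1; sign (−1)^0·+1^1·-1^0 = +1.
(a,b)_∞: sgn(196581)=+, sgn(-104377)=−, so +1.
(a,b)_13: α=2, u≡8; β=5, v≡7 (mod 13); (8|13)=-1, (7|13)=-1; sign (−1)^0·-1^5·-1^2 = -1.
(a,b)_2: α=4, β=6; u≡5, v≡7 (mod 8); ε(u)ε(v)=0·1, αω(v)=4·0, βω(u)=6·1; sum ≡ 0  ⇒  +1.
(a,b)_3: α=7, u≡1; β=20, v≡2 (mod 3); (1|3)=+1, (2|3)=-1; sign (−1)^0·+1^20·-1^7 = -1.
(a,b)_41: α=-2, u≡30; β=-2, v≡39 (mod 41); (30|41)=-1, (39|41)=+1; sign (−1)^0·-1^-2·+1^-2 = +1.
(a,b)_5: α=4, u≡4; β=14, v≡2 (mod 5); (4|5)=+1, (2|5)=-1; sign (−1)^0·+1^14·-1^4 = +1.
(a,b)_37: α=-1, u≡19; β=-3, v≡34 (mod 37); (19|37)=-1, (34|37)=+1; sign (−1)^0·-1^-3·+1^-1 = -1.
|Ram(196581, -104377)| = 6, even; anisotropic at {3, 7, 11, 13, 23, 37}.

[3, 7, 11, 13, 23, 37]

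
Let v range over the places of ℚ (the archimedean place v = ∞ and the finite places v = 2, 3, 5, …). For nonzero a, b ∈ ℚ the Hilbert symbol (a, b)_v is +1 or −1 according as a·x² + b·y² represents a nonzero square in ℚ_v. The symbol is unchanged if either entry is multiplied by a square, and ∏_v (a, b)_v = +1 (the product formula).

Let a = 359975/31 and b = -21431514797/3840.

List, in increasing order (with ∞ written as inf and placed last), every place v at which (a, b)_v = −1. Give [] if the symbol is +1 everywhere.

Mod squares: a ≡ 3689, b ≡ -150195. Check v ∈ {∞, 2, 3, 5, 7, 11, 17, 19, 31}.
v=5: a=5^2·(≡4), b=5^-1·(≡1) mod 5; (4|5)=+1, (1|5)=+1; (−1)^{2·-1·2}·(+1)^-1·(+1)^2 = +1.
v=7: a=7^1·(≡1), b=7^2·(≡1) mod 7; (1|7)=+1, (1|7)=+1; (−1)^{1·2·3}·(+1)^2·(+1)^1 = +1.
v=∞: 3689 > 0 and -150195 < 0  ⇒  (a,b)_∞ = +1.
v=2: v_2(a)=0, v_2(b)=-8; units ≡ 1, 5 (mod 8); ε·ε+αω+βω = 0·0+0·1+-8·0 ≡ 0  ⇒  (a,b)_2 = +1.
v=31: a=31^-1·(≡3), b=31^1·(≡24) mod 31; (3|31)=-1, (24|31)=-1; (−1)^{-1·1·15}·(-1)^1·(-1)^-1 = -1.
v=3: a=3^0·(≡2), b=3^-1·(≡2) mod 3; (2|3)=-1, (2|3)=-1; (−1)^{0·-1·1}·(-1)^-1·(-1)^0 = -1.
v=11: a=11^2·(≡3), b=11^2·(≡8) mod 11; (3|11)=+1, (8|11)=-1; (−1)^{2·2·5}·(+1)^2·(-1)^2 = +1.
v=17: a=17^1·(≡8), b=17^1·(≡14) mod 17; (8|17)=+1, (14|17)=-1; (−1)^{1·1·8}·(+1)^1·(-1)^1 = -1.
v=19: a=19^0·(≡8), b=19^3·(≡12) mod 19; (8|19)=-1, (12|19)=-1; (−1)^{0·3·9}·(-1)^3·(-1)^0 = -1.
|Ram(3689, -150195)| = 4, even; anisotropic at {3, 17, 19, 31}.

[3, 17, 19, 31]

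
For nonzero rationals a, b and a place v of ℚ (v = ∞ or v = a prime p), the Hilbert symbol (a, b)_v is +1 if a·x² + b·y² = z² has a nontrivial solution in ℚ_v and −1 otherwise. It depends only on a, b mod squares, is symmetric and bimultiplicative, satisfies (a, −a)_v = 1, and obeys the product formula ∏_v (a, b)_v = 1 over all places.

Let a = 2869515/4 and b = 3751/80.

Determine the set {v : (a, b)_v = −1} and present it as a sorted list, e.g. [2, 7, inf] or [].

[2, 5]

Mod squares: a ≡ 2635, b ≡ 155. Check v ∈ {∞, 2, 3, 5, 11, 17, 31}.
v=11: a=11^2·(≡8), b=11^2·(≡3) mod 11; (8|11)=-1, (3|11)=+1; (−1)^{2·2·5}·(-1)^2·(+1)^2 = +1.
v=17: a=17^1·(≡9), b=17^0·(≡8) mod 17; (9|17)=+1, (8|17)=+1; (−1)^{1·0·8}·(+1)^0·(+1)^1 = +1.
v=5: a=5^1·(≡2), b=5^-1·(≡1) mod 5; (2|5)=-1, (1|5)=+1; (−1)^{1·-1·2}·(-1)^-1·(+1)^1 = -1.
v=2: v_2(a)=-2, v_2(b)=-4; units ≡ 3, 3 (mod 8); ε·ε+αω+βω = 1·1+-2·1+-4·1 ≡ 1  ⇒  (a,b)_2 = -1.
v=∞: 2635 > 0 and 155 > 0  ⇒  (a,b)_∞ = +1.
v=31: a=31^1·(≡23), b=31^1·(≡5) mod 31; (23|31)=-1, (5|31)=+1; (−1)^{1·1·15}·(-1)^1·(+1)^1 = +1.
v=3: a=3^2·(≡1), b=3^0·(≡2) mod 3; (1|3)=+1, (2|3)=-1; (−1)^{2·0·1}·(+1)^0·(-1)^2 = +1.
Ram(2635, 155) = {2, 5}; no ℚ_2-point on the conic.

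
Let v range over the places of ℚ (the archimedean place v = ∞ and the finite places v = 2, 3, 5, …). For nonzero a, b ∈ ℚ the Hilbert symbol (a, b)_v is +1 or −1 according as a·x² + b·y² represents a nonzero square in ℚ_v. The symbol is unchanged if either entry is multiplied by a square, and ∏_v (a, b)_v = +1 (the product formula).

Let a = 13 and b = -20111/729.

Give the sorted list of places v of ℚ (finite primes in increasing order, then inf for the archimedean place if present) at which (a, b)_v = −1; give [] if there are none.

Mod squares: a ≡ 13, b ≡ -119. Check v ∈ {∞, 2, 3, 7, 13, 17}.
v=7: a=7^0·(≡6), b=7^1·(≡4) mod 7; (6|7)=-1, (4|7)=+1; (−1)^{0·1·3}·(-1)^1·(+1)^0 = -1.
v=3: a=3^0·(≡1), b=3^-6·(≡1) mod 3; (1|3)=+1, (1|3)=+1; (−1)^{0·-6·1}·(+1)^-6·(+1)^0 = +1.
v=∞: 13 > 0 and -119 < 0  ⇒  (a,b)_∞ = +1.
v=13: a=13^1·(≡1), b=13^2·(≡11) mod 13; (1|13)=+1, (11|13)=-1; (−1)^{1·2·6}·(+1)^2·(-1)^1 = -1.
v=2: v_2(a)=0, v_2(b)=0; units ≡ 5, 1 (mod 8); ε·ε+αω+βω = 0·0+0·0+0·1 ≡ 0  ⇒  (a,b)_2 = +1.
v=17: a=17^0·(≡13), b=17^1·(≡5) mod 17; (13|17)=+1, (5|17)=-1; (−1)^{0·1·8}·(+1)^1·(-1)^0 = +1.
(13, -119 / ℚ) ramifies at {7, 13}: a division algebra.

[7, 13]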